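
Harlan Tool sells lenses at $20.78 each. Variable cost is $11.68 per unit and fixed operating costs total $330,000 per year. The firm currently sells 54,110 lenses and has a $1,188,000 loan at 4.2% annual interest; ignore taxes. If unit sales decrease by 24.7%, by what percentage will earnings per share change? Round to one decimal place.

-108.1%

Total contribution margin = 54,110 × $9.10 = $492,401.00.
Operating income = contribution − fixed costs = $492,401.00 − $330,000 = $162,401.00.
Interest = $49,896.00, so EBIT − I = $112,505.00.
DCL = total CM / (EBIT − I) = $492,401.00 / $112,505.00 = 4.3767.
EPS therefore changes by 4.3767 × (-24.7%) = -108.1%.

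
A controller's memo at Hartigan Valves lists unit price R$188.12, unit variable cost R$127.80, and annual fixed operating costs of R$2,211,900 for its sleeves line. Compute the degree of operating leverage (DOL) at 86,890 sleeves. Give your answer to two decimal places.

Total contribution margin = 86,890 × R$60.32 = R$5,241,204.80.
Operating income = contribution − fixed costs = R$5,241,204.80 − R$2,211,900 = R$3,029,304.80.
So DOL = total CM / EBIT = R$5,241,204.80 / R$3,029,304.80 = 1.7302.

1.73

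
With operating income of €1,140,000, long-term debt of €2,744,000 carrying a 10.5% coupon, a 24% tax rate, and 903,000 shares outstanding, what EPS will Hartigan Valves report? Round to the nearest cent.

Pre-tax income = €1,140,000 − €288,120.00 = €851,880.00.
After tax at 24%: net income = €851,880.00 × 0.76 = €647,428.80.
Per share: €647,428.80 / 903,000 shares = €0.72.

€0.72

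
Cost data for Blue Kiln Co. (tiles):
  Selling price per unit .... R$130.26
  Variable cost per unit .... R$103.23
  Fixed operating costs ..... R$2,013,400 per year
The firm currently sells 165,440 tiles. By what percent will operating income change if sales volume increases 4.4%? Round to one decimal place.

+8.0%

Total contribution margin = 165,440 × R$27.03 = R$4,471,843.20.
Operating income = contribution − fixed costs = R$4,471,843.20 − R$2,013,400 = R$2,458,443.20.
Degree of operating leverage = R$4,471,843.20 / R$2,458,443.20 = 1.8190.
%ΔEBIT = DOL × %ΔSales = 1.8190 × +4.4% = +8.0%.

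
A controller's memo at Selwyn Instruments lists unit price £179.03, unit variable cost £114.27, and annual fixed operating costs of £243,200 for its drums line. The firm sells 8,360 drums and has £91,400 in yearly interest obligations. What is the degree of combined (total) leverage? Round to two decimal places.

Contribution at this volume is 8,360 × £64.76 = £541,393.60.
EBIT = £541,393.60 − £243,200 = £298,193.60. Interest = £91,400.00, so EBIT − I = £206,793.60.
DCL = contribution ÷ (EBIT − I) = £541,393.60 ÷ £206,793.60 = 2.6180.

2.62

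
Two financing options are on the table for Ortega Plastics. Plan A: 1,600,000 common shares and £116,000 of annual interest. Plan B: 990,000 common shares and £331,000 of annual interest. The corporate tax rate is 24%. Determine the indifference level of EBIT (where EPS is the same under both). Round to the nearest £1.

At indifference, (EBIT − 116,000)(1 − t)/1,600,000 = (EBIT − 331,000)(1 − t)/990,000.
Cancelling (1 − t) and cross-multiplying: 990,000·(EBIT − 116,000) = 1,600,000·(EBIT − 331,000).
Solving, EBIT = (331,000·1,600,000 − 116,000·990,000) / (1,600,000 − 990,000) = 414,760,000,000 / 610,000 = 679,934.43.

£679,934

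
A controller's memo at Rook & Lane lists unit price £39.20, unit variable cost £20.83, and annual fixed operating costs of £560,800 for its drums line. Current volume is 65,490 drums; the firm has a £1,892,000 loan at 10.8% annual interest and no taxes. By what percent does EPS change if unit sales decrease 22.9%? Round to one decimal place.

Total contribution margin = 65,490 × £18.37 = £1,203,051.30.
Subtracting fixed costs: EBIT = £1,203,051.30 − £560,800 = £642,251.30.
Interest = £204,336.00, so EBIT − I = £437,915.30.
Degree of combined leverage = contribution ÷ (EBIT − I) = £1,203,051.30 ÷ £437,915.30 = 2.7472.
%ΔEPS = DCL × %ΔSales = 2.7472 × -22.9% = -62.9%.

-62.9%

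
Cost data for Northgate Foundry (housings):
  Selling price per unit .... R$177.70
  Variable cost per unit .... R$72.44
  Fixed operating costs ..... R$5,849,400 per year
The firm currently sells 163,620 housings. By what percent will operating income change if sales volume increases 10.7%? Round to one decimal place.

At 163,620 units, contribution = 163,620 × R$105.26 = R$17,222,641.20.
Subtracting fixed costs: EBIT = R$17,222,641.20 − R$5,849,400 = R$11,373,241.20.
DOL = contribution ÷ EBIT = R$17,222,641.20 ÷ R$11,373,241.20 = 1.5143.
So EBIT moves 1.5143 × (+10.7%) = +16.2%.

+16.2%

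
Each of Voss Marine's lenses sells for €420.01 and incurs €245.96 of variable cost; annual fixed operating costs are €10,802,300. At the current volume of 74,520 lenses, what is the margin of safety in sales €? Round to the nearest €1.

Unit CM = price − variable cost = €420.01 − €245.96 = €174.05. Break-even units = €10,802,300 ÷ €174.05 = 62,064.35; break-even revenue = 62,064.35 × €420.01 = €26,067,647.36.
Current sales = 74,520 × €420.01 = €31,299,145.20.
Margin of safety = €31,299,145.20 − €26,067,647.36 = €5,231,498.

€5,231,498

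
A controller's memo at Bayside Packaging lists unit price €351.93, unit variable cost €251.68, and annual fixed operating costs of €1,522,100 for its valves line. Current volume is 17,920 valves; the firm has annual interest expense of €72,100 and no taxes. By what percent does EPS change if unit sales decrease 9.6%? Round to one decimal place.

At 17,920 units, contribution = 17,920 × €100.25 = €1,796,480.00.
Subtracting fixed costs: EBIT = €1,796,480.00 − €1,522,100 = €274,380.00.
Interest = €72,100.00, so EBIT − I = €202,280.00.
DCL = total CM / (EBIT − I) = €1,796,480.00 / €202,280.00 = 8.8812.
EPS therefore changes by 8.8812 × (-9.6%) = -85.3%.

-85.3%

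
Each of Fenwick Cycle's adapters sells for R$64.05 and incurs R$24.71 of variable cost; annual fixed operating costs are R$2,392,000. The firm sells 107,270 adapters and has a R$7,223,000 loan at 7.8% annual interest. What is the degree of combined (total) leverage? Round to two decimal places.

At 107,270 units, contribution = 107,270 × R$39.34 = R$4,220,001.80.
Subtracting fixed costs: EBIT = R$4,220,001.80 − R$2,392,000 = R$1,828,001.80. Interest = R$563,394.00.
DOL = R$4,220,001.80 ÷ R$1,828,001.80 = 2.3085; DFL = R$1,828,001.80 ÷ R$1,264,607.80 = 1.4455.
Combined leverage = 2.3085 × 1.4455 = 3.3369.

3.34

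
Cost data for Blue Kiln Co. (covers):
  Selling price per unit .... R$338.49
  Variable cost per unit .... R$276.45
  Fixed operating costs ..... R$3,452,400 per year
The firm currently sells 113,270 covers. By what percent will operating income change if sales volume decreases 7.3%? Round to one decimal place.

Contribution at this volume is 113,270 × R$62.04 = R$7,027,270.80.
EBIT = R$7,027,270.80 − R$3,452,400 = R$3,574,870.80.
So DOL = total CM / EBIT = R$7,027,270.80 / R$3,574,870.80 = 1.9657.
So EBIT moves 1.9657 × (-7.3%) = -14.3%.

-14.3%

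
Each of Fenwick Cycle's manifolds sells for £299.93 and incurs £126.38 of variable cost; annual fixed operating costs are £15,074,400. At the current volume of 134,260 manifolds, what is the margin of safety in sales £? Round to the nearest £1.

£14,216,946

Each unit contributes £299.93 − £126.38 = £173.55. Break-even units = £15,074,400 ÷ £173.55 = 86,859.12; break-even revenue = 86,859.12 × £299.93 = £26,051,655.38.
Actual sales revenue = 134,260 × £299.93 = £40,268,601.80.
Margin of safety = £40,268,601.80 − £26,051,655.38 = £14,216,946.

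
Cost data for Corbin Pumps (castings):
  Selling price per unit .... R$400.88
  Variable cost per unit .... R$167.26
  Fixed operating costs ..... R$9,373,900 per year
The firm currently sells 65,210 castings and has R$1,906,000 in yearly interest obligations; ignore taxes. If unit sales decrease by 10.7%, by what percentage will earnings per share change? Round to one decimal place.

Contribution at this volume is 65,210 × R$233.62 = R$15,234,360.20.
EBIT = R$15,234,360.20 − R$9,373,900 = R$5,860,460.20.
Interest = R$1,906,000.00, so EBIT − I = R$3,954,460.20.
Degree of combined leverage = contribution ÷ (EBIT − I) = R$15,234,360.20 ÷ R$3,954,460.20 = 3.8525.
EPS therefore changes by 3.8525 × (-10.7%) = -41.2%.

-41.2%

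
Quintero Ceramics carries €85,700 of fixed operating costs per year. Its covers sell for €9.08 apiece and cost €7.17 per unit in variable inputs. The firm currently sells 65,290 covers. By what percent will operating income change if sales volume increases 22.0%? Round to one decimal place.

At 65,290 units, contribution = 65,290 × €1.91 = €124,703.90.
Subtracting fixed costs: EBIT = €124,703.90 − €85,700 = €39,003.90.
So DOL = total CM / EBIT = €124,703.90 / €39,003.90 = 3.1972.
Operating income changes by 3.1972 × +22.0% = +70.3%.

+70.3%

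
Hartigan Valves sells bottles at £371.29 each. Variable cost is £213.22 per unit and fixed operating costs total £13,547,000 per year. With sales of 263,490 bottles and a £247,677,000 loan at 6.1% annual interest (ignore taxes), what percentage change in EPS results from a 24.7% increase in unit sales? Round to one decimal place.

Contribution at this volume is 263,490 × £158.07 = £41,649,864.30.
EBIT = £41,649,864.30 − £13,547,000 = £28,102,864.30.
Interest = £15,108,297.00, so EBIT − I = £12,994,567.30.
DCL = total CM / (EBIT − I) = £41,649,864.30 / £12,994,567.30 = 3.2052.
%ΔEPS = DCL × %ΔSales = 3.2052 × +24.7% = +79.2%.

+79.2%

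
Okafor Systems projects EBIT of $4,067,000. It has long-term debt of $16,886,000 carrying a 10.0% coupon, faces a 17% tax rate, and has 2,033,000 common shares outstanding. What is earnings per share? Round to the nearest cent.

$0.97

Pre-tax income = $4,067,000 − $1,688,600.00 = $2,378,400.00.
Net income = $2,378,400.00 × (1 − 0.17) = $1,974,072.00.
Per share: $1,974,072.00 / 2,033,000 shares = $0.97.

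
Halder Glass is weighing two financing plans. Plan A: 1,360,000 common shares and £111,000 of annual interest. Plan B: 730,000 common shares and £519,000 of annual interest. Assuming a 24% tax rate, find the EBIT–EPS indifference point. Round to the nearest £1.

At indifference, (EBIT − 111,000)(1 − t)/1,360,000 = (EBIT − 519,000)(1 − t)/730,000.
The (1 − t) factor cancels: (EBIT − 111,000) × 730,000 = (EBIT − 519,000) × 1,360,000.
EBIT × (1,360,000 − 730,000) = 519,000 × 1,360,000 − 111,000 × 730,000 = 624,810,000,000, so EBIT = 624,810,000,000 ÷ 630,000 = 991,761.90.

£991,762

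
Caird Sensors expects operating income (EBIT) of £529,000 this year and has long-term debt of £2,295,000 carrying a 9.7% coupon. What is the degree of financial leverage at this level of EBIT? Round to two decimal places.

1.73

Annual interest charges come to £222,615.00.
Degree of financial leverage = EBIT / (EBIT − interest) = £529,000 / £306,385.00 = 1.7266.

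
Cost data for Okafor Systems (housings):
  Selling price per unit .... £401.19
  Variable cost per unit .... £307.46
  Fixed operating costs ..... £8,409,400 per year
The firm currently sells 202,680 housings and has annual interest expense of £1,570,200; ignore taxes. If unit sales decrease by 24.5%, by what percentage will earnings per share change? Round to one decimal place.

-51.6%

Contribution at this volume is 202,680 × £93.73 = £18,997,196.40.
Subtracting fixed costs: EBIT = £18,997,196.40 − £8,409,400 = £10,587,796.40.
After interest of £1,570,200.00, pre-tax earnings = £9,017,596.40.
DCL = total CM / (EBIT − I) = £18,997,196.40 / £9,017,596.40 = 2.1067.
EPS therefore changes by 2.1067 × (-24.5%) = -51.6%.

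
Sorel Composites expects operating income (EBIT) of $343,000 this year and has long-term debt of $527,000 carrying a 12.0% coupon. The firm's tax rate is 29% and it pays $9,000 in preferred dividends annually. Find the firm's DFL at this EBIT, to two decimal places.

Annual interest charges come to $63,240.00.
Preferred dividends grossed up pre-tax: $9,000 / (1 − 0.29) = $12,676.06.
DFL = EBIT ÷ [EBIT − I − D_p/(1−t)] = $343,000 ÷ [$343,000 − $63,240.00 − $12,676.06] = $343,000 ÷ $267,083.94 = 1.2842.

1.28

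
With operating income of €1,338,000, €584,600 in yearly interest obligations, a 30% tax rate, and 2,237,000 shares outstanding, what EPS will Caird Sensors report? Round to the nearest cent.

Pre-tax income = €1,338,000 − €584,600.00 = €753,400.00.
After tax at 30%: net income = €753,400.00 × 0.70 = €527,380.00.
Per share: €527,380.00 / 2,237,000 shares = €0.24.

€0.24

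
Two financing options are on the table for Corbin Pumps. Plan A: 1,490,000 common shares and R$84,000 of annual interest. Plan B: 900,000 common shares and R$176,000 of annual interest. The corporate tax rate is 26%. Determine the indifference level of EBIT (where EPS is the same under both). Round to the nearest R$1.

R$316,339

Set EPS_A = EPS_B: (EBIT − R$84,000)(1 − 0.26) ÷ 1,490,000 = (EBIT − R$176,000)(1 − 0.26) ÷ 900,000.
The (1 − t) factor cancels: (EBIT − 84,000) × 900,000 = (EBIT − 176,000) × 1,490,000.
Solving, EBIT = (176,000·1,490,000 − 84,000·900,000) / (1,490,000 − 900,000) = 186,640,000,000 / 590,000 = 316,338.98.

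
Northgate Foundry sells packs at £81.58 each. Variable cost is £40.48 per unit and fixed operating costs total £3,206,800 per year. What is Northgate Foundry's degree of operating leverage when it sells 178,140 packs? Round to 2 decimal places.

Total contribution margin = 178,140 × £41.10 = £7,321,554.00.
Subtracting fixed costs: EBIT = £7,321,554.00 − £3,206,800 = £4,114,754.00.
DOL = contribution ÷ EBIT = £7,321,554.00 ÷ £4,114,754.00 = 1.7793.

1.78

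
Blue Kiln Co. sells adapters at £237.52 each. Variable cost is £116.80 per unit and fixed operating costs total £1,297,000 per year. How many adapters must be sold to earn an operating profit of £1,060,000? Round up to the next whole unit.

19,525 adapters

Unit CM = price − variable cost = £237.52 − £116.80 = £120.72.
Need Q such that Q × £120.72 − £1,297,000 = £1,060,000, i.e. Q = £2,357,000 / £120.72 = 19,524.52 → 19,525.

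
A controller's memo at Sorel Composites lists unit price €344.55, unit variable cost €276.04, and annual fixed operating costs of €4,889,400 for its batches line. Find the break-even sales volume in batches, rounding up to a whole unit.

Contribution margin per unit = €344.55 − €276.04 = €68.51.
Units to break even: €4,889,400 ÷ €68.51 = 71,367.68, rounded up to 71,368.

71,368 batches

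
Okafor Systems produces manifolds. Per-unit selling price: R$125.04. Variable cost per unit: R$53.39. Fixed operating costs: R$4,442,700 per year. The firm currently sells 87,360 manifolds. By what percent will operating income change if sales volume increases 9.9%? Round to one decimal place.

Total contribution margin = 87,360 × R$71.65 = R$6,259,344.00.
EBIT = R$6,259,344.00 − R$4,442,700 = R$1,816,644.00.
Degree of operating leverage = R$6,259,344.00 / R$1,816,644.00 = 3.4456.
%ΔEBIT = DOL × %ΔSales = 3.4456 × +9.9% = +34.1%.

+34.1%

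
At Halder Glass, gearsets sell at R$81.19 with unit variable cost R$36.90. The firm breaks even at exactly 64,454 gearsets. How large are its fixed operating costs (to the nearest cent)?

R$2,854,667.66

Contribution margin per unit = R$81.19 − R$36.90 = R$44.29.
Fixed costs = break-even units × CM = 64,454 × R$44.29 = R$2,854,667.66.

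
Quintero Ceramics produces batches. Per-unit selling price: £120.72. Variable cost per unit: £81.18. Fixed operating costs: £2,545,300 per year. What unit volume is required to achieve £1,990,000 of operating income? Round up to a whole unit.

Each unit contributes £120.72 − £81.18 = £39.54.
Units = (FC + target) / CM = (£2,545,300 + £1,990,000) / £39.54 = 114,701.57, so 114,702 batches.

114,702 batches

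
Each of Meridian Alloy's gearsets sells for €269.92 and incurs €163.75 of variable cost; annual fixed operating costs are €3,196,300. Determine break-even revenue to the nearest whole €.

€8,126,074

CM per unit = €269.92 − €163.75 = €106.17; CM ratio = €106.17 / €269.92 = 0.3933.
Break-even sales = FC ÷ CM ratio = €3,196,300 × €269.92 / €106.17 = €8,126,074.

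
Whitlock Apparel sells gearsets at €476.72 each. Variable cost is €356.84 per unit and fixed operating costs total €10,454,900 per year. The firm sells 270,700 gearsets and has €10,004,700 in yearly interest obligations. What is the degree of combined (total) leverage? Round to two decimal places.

2.71

At 270,700 units, contribution = 270,700 × €119.88 = €32,451,516.00.
Subtracting fixed costs: EBIT = €32,451,516.00 − €10,454,900 = €21,996,616.00. Interest = €10,004,700.00, so EBIT − I = €11,991,916.00.
DCL = contribution ÷ (EBIT − I) = €32,451,516.00 ÷ €11,991,916.00 = 2.7061.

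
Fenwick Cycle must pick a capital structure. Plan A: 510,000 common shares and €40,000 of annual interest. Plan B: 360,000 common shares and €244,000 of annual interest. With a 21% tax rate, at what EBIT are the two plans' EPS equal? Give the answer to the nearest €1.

€733,600

At indifference, (EBIT − 40,000)(1 − t)/510,000 = (EBIT − 244,000)(1 − t)/360,000.
The (1 − t) factor cancels: (EBIT − 40,000) × 360,000 = (EBIT − 244,000) × 510,000.
Solving, EBIT = (244,000·510,000 − 40,000·360,000) / (510,000 − 360,000) = 110,040,000,000 / 150,000 = 733,600.00.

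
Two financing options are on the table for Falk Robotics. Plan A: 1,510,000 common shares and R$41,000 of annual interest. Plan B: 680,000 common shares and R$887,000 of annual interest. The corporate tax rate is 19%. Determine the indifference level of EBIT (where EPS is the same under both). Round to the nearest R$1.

R$1,580,108

Set EPS_A = EPS_B: (EBIT − R$41,000)(1 − 0.19) ÷ 1,510,000 = (EBIT − R$887,000)(1 − 0.19) ÷ 680,000.
Cancelling (1 − t) and cross-multiplying: 680,000·(EBIT − 41,000) = 1,510,000·(EBIT − 887,000).
Solving, EBIT = (887,000·1,510,000 − 41,000·680,000) / (1,510,000 − 680,000) = 1,311,490,000,000 / 830,000 = 1,580,108.43.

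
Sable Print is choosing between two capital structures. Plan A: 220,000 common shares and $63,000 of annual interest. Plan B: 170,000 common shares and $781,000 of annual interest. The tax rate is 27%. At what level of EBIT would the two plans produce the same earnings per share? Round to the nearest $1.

At indifference, (EBIT − 63,000)(1 − t)/220,000 = (EBIT − 781,000)(1 − t)/170,000.
The (1 − t) factor cancels: (EBIT − 63,000) × 170,000 = (EBIT − 781,000) × 220,000.
Solving, EBIT = (781,000·220,000 − 63,000·170,000) / (220,000 − 170,000) = 161,110,000,000 / 50,000 = 3,222,200.00.

$3,222,200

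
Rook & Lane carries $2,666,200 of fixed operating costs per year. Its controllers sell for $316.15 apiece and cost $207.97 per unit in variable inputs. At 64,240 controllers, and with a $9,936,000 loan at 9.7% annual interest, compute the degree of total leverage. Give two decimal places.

2.09

Total contribution margin = 64,240 × $108.18 = $6,949,483.20.
Operating income = contribution − fixed costs = $6,949,483.20 − $2,666,200 = $4,283,283.20. Interest = $963,792.00, so EBIT − I = $3,319,491.20.
DCL = contribution ÷ (EBIT − I) = $6,949,483.20 ÷ $3,319,491.20 = 2.0935.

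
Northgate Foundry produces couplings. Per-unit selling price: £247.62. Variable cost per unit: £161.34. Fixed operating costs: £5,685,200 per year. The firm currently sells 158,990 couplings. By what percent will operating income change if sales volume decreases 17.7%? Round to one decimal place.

-30.2%

Total contribution margin = 158,990 × £86.28 = £13,717,657.20.
Operating income = contribution − fixed costs = £13,717,657.20 − £5,685,200 = £8,032,457.20.
DOL = contribution ÷ EBIT = £13,717,657.20 ÷ £8,032,457.20 = 1.7078.
%ΔEBIT = DOL × %ΔSales = 1.7078 × -17.7% = -30.2%.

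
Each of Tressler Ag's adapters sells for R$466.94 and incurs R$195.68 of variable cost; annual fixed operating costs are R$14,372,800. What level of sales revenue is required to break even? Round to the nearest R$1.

CM per unit = R$466.94 − R$195.68 = R$271.26; CM ratio = R$271.26 / R$466.94 = 0.5809.
Break-even revenue = fixed costs × price ÷ CM = R$14,372,800 × R$466.94 ÷ R$271.26 = R$24,740,969.

R$24,740,969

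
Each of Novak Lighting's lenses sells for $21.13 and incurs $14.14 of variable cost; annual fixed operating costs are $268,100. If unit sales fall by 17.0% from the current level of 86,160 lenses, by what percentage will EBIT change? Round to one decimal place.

-30.6%

At 86,160 units, contribution = 86,160 × $6.99 = $602,258.40.
Subtracting fixed costs: EBIT = $602,258.40 − $268,100 = $334,158.40.
So DOL = total CM / EBIT = $602,258.40 / $334,158.40 = 1.8023.
Operating income changes by 1.8023 × -17.0% = -30.6%.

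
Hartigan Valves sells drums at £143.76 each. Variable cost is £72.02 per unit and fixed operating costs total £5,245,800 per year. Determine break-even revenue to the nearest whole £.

£10,512,074

CM per unit = £143.76 − £72.02 = £71.74; CM ratio = £71.74 / £143.76 = 0.4990.
Break-even sales = FC ÷ CM ratio = £5,245,800 × £143.76 / £71.74 = £10,512,074.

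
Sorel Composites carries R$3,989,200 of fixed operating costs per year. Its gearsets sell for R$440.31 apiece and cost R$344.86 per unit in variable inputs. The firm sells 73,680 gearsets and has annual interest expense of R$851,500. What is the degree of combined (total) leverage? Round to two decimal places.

Contribution at this volume is 73,680 × R$95.45 = R$7,032,756.00.
EBIT = R$7,032,756.00 − R$3,989,200 = R$3,043,556.00. Interest = R$851,500.00.
DOL = R$7,032,756.00 ÷ R$3,043,556.00 = 2.3107; DFL = R$3,043,556.00 ÷ R$2,192,056.00 = 1.3884.
DCL = DOL × DFL = 2.3107 × 1.3884 = 3.2082.

3.21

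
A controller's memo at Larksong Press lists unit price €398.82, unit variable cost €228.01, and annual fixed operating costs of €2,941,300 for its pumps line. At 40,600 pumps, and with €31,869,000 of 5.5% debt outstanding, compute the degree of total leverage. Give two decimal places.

3.09

At 40,600 units, contribution = 40,600 × €170.81 = €6,934,886.00.
EBIT = €6,934,886.00 − €2,941,300 = €3,993,586.00. Interest = €1,752,795.00, so EBIT − I = €2,240,791.00.
DCL = contribution ÷ (EBIT − I) = €6,934,886.00 ÷ €2,240,791.00 = 3.0948.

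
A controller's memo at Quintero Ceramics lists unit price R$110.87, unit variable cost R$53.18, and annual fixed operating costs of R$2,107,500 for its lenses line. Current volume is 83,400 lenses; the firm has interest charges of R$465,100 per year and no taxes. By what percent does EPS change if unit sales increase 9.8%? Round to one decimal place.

+21.1%

At 83,400 units, contribution = 83,400 × R$57.69 = R$4,811,346.00.
EBIT = R$4,811,346.00 − R$2,107,500 = R$2,703,846.00.
After interest of R$465,100.00, pre-tax earnings = R$2,238,746.00.
Degree of combined leverage = contribution ÷ (EBIT − I) = R$4,811,346.00 ÷ R$2,238,746.00 = 2.1491.
%ΔEPS = DCL × %ΔSales = 2.1491 × +9.8% = +21.1%.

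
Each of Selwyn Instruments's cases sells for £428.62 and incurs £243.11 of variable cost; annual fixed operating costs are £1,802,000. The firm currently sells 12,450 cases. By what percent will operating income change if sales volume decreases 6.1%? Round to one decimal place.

Contribution at this volume is 12,450 × £185.51 = £2,309,599.50.
EBIT = £2,309,599.50 − £1,802,000 = £507,599.50.
DOL = contribution ÷ EBIT = £2,309,599.50 ÷ £507,599.50 = 4.5500.
%ΔEBIT = DOL × %ΔSales = 4.5500 × -6.1% = -27.8%.

-27.8%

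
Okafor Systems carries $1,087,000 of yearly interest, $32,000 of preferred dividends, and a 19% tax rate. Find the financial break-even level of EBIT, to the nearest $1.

$1,126,506

Preferred dividends are paid after tax, so their pre-tax equivalent is $32,000 ÷ (1 − 0.19) = $39,506.17.
EPS = 0 when EBIT covers interest plus the pre-tax preferred burden: $1,087,000 + $39,506.17 = $1,126,506.17.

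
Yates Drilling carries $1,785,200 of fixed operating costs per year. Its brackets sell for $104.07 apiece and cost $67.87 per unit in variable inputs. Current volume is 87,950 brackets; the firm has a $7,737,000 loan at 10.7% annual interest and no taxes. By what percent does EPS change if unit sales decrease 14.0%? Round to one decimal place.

Contribution at this volume is 87,950 × $36.20 = $3,183,790.00.
EBIT = $3,183,790.00 − $1,785,200 = $1,398,590.00.
After interest of $827,859.00, pre-tax earnings = $570,731.00.
Degree of combined leverage = contribution ÷ (EBIT − I) = $3,183,790.00 ÷ $570,731.00 = 5.5784.
EPS therefore changes by 5.5784 × (-14.0%) = -78.1%.

-78.1%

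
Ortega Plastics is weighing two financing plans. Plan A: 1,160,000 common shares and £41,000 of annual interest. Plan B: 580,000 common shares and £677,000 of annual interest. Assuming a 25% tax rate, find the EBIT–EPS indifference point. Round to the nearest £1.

£1,313,000

Set EPS_A = EPS_B: (EBIT − £41,000)(1 − 0.25) ÷ 1,160,000 = (EBIT − £677,000)(1 − 0.25) ÷ 580,000.
Cancelling (1 − t) and cross-multiplying: 580,000·(EBIT − 41,000) = 1,160,000·(EBIT − 677,000).
Solving, EBIT = (677,000·1,160,000 − 41,000·580,000) / (1,160,000 − 580,000) = 761,540,000,000 / 580,000 = 1,313,000.00.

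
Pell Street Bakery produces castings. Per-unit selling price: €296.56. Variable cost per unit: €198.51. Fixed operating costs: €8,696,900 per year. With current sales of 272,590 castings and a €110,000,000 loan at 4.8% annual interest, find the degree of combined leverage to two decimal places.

2.10

Contribution at this volume is 272,590 × €98.05 = €26,727,449.50.
EBIT = €26,727,449.50 − €8,696,900 = €18,030,549.50. Interest = €5,280,000.00, so EBIT − I = €12,750,549.50.
DCL = contribution ÷ (EBIT − I) = €26,727,449.50 ÷ €12,750,549.50 = 2.0962.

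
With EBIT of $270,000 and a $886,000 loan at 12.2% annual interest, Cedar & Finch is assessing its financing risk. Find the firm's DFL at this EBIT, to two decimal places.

1.67

Interest = $108,092.00.
DFL = EBIT ÷ (EBIT − I) = $270,000 ÷ ($270,000 − $108,092.00) = $270,000 ÷ $161,908.00 = 1.6676.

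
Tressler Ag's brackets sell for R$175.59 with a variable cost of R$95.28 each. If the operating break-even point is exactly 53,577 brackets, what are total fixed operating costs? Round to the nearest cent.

R$4,302,768.87

Each unit contributes R$175.59 − R$95.28 = R$80.31.
Since BE = FC / CM, FC = 53,577 × R$80.31 = R$4,302,768.87.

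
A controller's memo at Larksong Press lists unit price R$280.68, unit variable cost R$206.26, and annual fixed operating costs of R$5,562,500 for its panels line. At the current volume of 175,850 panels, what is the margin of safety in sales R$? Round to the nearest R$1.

Contribution margin per unit = R$280.68 − R$206.26 = R$74.42. Break-even units = R$5,562,500 ÷ R$74.42 = 74,744.69; break-even revenue = 74,744.69 × R$280.68 = R$20,979,340.23.
Actual sales revenue = 175,850 × R$280.68 = R$49,357,578.00.
Margin of safety = R$49,357,578.00 − R$20,979,340.23 = R$28,378,238.

R$28,378,238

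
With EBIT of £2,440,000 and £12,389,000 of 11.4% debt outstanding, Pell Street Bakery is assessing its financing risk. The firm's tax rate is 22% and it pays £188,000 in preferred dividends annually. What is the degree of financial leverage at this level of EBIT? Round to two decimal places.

Annual interest charges come to £1,412,346.00.
Pre-tax preferred-dividend burden = £188,000 ÷ (1 − 0.22) = £241,025.64.
DFL = EBIT ÷ [EBIT − I − D_p/(1−t)] = £2,440,000 ÷ [£2,440,000 − £1,412,346.00 − £241,025.64] = £2,440,000 ÷ £786,628.36 = 3.1018.

3.10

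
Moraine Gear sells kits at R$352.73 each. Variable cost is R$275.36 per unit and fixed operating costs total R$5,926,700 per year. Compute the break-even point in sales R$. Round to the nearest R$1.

R$27,019,838

CM per unit = R$352.73 − R$275.36 = R$77.37; CM ratio = R$77.37 / R$352.73 = 0.2193.
Break-even revenue = fixed costs × price ÷ CM = R$5,926,700 × R$352.73 ÷ R$77.37 = R$27,019,838.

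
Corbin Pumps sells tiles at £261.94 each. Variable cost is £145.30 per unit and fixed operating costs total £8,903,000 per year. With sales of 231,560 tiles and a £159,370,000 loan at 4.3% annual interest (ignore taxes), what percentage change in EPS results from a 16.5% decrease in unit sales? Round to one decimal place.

Contribution at this volume is 231,560 × £116.64 = £27,009,158.40.
EBIT = £27,009,158.40 − £8,903,000 = £18,106,158.40.
After interest of £6,852,910.00, pre-tax earnings = £11,253,248.40.
Degree of combined leverage = contribution ÷ (EBIT − I) = £27,009,158.40 ÷ £11,253,248.40 = 2.4001.
%ΔEPS = DCL × %ΔSales = 2.4001 × -16.5% = -39.6%.

-39.6%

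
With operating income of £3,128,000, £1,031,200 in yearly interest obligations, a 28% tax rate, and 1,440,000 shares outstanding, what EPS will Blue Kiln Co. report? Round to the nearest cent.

£1.05

Pre-tax income = £3,128,000 − £1,031,200.00 = £2,096,800.00.
Net income = £2,096,800.00 × (1 − 0.28) = £1,509,696.00.
EPS = £1,509,696.00 ÷ 1,440,000 = £1.05.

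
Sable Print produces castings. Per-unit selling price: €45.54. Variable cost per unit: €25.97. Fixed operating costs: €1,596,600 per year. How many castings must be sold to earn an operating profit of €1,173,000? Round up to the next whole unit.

Contribution margin per unit = €45.54 − €25.97 = €19.57.
Required volume = (fixed costs + target profit) ÷ CM = (€1,596,600 + €1,173,000) ÷ €19.57 = 141,522.74, so 141,523 castings.

141,523 castings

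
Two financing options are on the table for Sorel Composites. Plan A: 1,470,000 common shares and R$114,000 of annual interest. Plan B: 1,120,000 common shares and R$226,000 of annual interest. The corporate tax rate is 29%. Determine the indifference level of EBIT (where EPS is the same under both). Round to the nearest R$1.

At indifference, (EBIT − 114,000)(1 − t)/1,470,000 = (EBIT − 226,000)(1 − t)/1,120,000.
Cancelling (1 − t) and cross-multiplying: 1,120,000·(EBIT − 114,000) = 1,470,000·(EBIT − 226,000).
EBIT × (1,470,000 − 1,120,000) = 226,000 × 1,470,000 − 114,000 × 1,120,000 = 204,540,000,000, so EBIT = 204,540,000,000 ÷ 350,000 = 584,400.00.

R$584,400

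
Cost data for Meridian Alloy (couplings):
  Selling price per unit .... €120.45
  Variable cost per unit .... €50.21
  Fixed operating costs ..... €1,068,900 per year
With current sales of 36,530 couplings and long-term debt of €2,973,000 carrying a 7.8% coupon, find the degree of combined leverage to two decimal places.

Total contribution margin = 36,530 × €70.24 = €2,565,867.20.
Subtracting fixed costs: EBIT = €2,565,867.20 − €1,068,900 = €1,496,967.20. Interest = €231,894.00.
DOL = €2,565,867.20 ÷ €1,496,967.20 = 1.7140; DFL = €1,496,967.20 ÷ €1,265,073.20 = 1.1833.
DCL = DOL × DFL = 1.7140 × 1.1833 = 2.0282.

2.03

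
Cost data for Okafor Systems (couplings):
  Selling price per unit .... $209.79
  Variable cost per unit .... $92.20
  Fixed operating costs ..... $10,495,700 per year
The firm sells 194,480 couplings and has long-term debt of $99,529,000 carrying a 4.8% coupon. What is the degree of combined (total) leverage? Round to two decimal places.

Contribution at this volume is 194,480 × $117.59 = $22,868,903.20.
Subtracting fixed costs: EBIT = $22,868,903.20 − $10,495,700 = $12,373,203.20. Interest = $4,777,392.00.
DOL = $22,868,903.20 ÷ $12,373,203.20 = 1.8483; DFL = $12,373,203.20 ÷ $7,595,811.20 = 1.6290.
Combined leverage = 1.8483 × 1.6290 = 3.0109.

3.01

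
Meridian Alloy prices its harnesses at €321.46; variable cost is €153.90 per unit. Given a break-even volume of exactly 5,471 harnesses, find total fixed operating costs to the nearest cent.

Each unit contributes €321.46 − €153.90 = €167.56.
Fixed costs = break-even units × CM = 5,471 × €167.56 = €916,720.76.

€916,720.76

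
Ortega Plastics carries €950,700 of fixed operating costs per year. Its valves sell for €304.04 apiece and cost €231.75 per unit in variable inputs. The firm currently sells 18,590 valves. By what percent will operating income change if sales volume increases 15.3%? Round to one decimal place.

Contribution at this volume is 18,590 × €72.29 = €1,343,871.10.
Operating income = contribution − fixed costs = €1,343,871.10 − €950,700 = €393,171.10.
Degree of operating leverage = €1,343,871.10 / €393,171.10 = 3.4180.
So EBIT moves 3.4180 × (+15.3%) = +52.3%.

+52.3%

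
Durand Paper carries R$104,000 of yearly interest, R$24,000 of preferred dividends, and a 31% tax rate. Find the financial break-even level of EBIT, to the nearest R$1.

R$138,783

Preferred dividends are paid after tax, so their pre-tax equivalent is R$24,000 ÷ (1 − 0.31) = R$34,782.61.
EPS = 0 when EBIT covers interest plus the pre-tax preferred burden: R$104,000 + R$34,782.61 = R$138,782.61.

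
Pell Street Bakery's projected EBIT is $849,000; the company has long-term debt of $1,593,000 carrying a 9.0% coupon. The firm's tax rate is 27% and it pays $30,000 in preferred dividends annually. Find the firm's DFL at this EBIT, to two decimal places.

1.28

Interest = $143,370.00.
Pre-tax preferred-dividend burden = $30,000 ÷ (1 − 0.27) = $41,095.89.
DFL = EBIT ÷ [EBIT − I − D_p/(1−t)] = $849,000 ÷ [$849,000 − $143,370.00 − $41,095.89] = $849,000 ÷ $664,534.11 = 1.2776.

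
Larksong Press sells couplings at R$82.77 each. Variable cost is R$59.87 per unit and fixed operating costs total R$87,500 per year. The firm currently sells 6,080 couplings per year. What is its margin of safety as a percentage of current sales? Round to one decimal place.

37.2%

Contribution margin per unit = R$82.77 − R$59.87 = R$22.90. Break-even units = R$87,500 ÷ R$22.90 = 3,820.96; break-even revenue = 3,820.96 × R$82.77 = R$316,260.92.
Current sales = 6,080 × R$82.77 = R$503,241.60.
Margin of safety = (R$503,241.60 − R$316,260.92) ÷ R$503,241.60 = 37.2%.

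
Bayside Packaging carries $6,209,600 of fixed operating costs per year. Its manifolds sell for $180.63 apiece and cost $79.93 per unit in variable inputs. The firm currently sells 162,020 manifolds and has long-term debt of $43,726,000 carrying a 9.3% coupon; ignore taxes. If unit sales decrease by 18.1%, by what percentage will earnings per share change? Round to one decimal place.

-48.9%

Total contribution margin = 162,020 × $100.70 = $16,315,414.00.
EBIT = $16,315,414.00 − $6,209,600 = $10,105,814.00.
After interest of $4,066,518.00, pre-tax earnings = $6,039,296.00.
DCL = total CM / (EBIT − I) = $16,315,414.00 / $6,039,296.00 = 2.7015.
EPS therefore changes by 2.7015 × (-18.1%) = -48.9%.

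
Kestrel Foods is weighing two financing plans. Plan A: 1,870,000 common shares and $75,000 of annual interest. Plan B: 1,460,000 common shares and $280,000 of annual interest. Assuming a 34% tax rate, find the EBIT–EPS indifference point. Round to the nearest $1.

Set EPS_A = EPS_B: (EBIT − $75,000)(1 − 0.34) ÷ 1,870,000 = (EBIT − $280,000)(1 − 0.34) ÷ 1,460,000.
The (1 − t) factor cancels: (EBIT − 75,000) × 1,460,000 = (EBIT − 280,000) × 1,870,000.
EBIT × (1,870,000 − 1,460,000) = 280,000 × 1,870,000 − 75,000 × 1,460,000 = 414,100,000,000, so EBIT = 414,100,000,000 ÷ 410,000 = 1,010,000.00.

$1,010,000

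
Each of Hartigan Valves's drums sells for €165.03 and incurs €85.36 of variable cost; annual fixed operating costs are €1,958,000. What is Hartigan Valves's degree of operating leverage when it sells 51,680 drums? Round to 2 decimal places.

1.91

Contribution at this volume is 51,680 × €79.67 = €4,117,345.60.
Subtracting fixed costs: EBIT = €4,117,345.60 − €1,958,000 = €2,159,345.60.
DOL = contribution ÷ EBIT = €4,117,345.60 ÷ €2,159,345.60 = 1.9068.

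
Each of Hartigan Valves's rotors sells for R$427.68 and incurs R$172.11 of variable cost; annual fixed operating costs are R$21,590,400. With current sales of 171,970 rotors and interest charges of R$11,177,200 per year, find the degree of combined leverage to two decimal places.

Contribution at this volume is 171,970 × R$255.57 = R$43,950,372.90.
EBIT = R$43,950,372.90 − R$21,590,400 = R$22,359,972.90. Interest = R$11,177,200.00, so EBIT − I = R$11,182,772.90.
DCL = contribution ÷ (EBIT − I) = R$43,950,372.90 ÷ R$11,182,772.90 = 3.9302.

3.93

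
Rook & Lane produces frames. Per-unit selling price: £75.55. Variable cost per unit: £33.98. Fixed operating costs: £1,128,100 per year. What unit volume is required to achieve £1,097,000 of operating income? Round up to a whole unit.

Contribution margin per unit = £75.55 − £33.98 = £41.57.
Units = (FC + target) / CM = (£1,128,100 + £1,097,000) / £41.57 = 53,526.58, so 53,527 frames.

53,527 frames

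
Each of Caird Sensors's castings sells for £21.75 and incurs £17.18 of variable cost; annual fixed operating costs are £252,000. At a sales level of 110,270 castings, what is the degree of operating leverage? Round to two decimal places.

Total contribution margin = 110,270 × £4.57 = £503,933.90.
EBIT = £503,933.90 − £252,000 = £251,933.90.
DOL = contribution ÷ EBIT = £503,933.90 ÷ £251,933.90 = 2.0003.

2.00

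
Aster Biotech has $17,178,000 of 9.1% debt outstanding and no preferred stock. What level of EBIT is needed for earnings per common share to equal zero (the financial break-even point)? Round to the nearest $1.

$1,563,198

Annual interest = 9.1% × $17,178,000 = $1,563,198.00.
With no preferred dividends, EPS = 0 when EBIT exactly covers interest, so the financial break-even EBIT is $1,563,198.00.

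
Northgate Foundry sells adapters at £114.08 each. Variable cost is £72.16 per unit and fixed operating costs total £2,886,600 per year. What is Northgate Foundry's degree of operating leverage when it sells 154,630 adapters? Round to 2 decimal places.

Total contribution margin = 154,630 × £41.92 = £6,482,089.60.
Subtracting fixed costs: EBIT = £6,482,089.60 − £2,886,600 = £3,595,489.60.
So DOL = total CM / EBIT = £6,482,089.60 / £3,595,489.60 = 1.8028.

1.80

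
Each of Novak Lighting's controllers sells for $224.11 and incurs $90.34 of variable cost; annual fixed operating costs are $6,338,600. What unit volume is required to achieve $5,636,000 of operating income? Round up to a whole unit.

89,517 controllers

Contribution margin per unit = $224.11 − $90.34 = $133.77.
Need Q such that Q × $133.77 − $6,338,600 = $5,636,000, i.e. Q = $11,974,600 / $133.77 = 89,516.33 → 89,517.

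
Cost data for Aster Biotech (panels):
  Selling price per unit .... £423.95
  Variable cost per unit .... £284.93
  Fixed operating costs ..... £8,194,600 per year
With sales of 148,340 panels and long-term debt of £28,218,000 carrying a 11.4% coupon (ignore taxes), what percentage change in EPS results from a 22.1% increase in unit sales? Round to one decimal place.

+49.5%

At 148,340 units, contribution = 148,340 × £139.02 = £20,622,226.80.
EBIT = £20,622,226.80 − £8,194,600 = £12,427,626.80.
After interest of £3,216,852.00, pre-tax earnings = £9,210,774.80.
Degree of combined leverage = contribution ÷ (EBIT − I) = £20,622,226.80 ÷ £9,210,774.80 = 2.2389.
EPS therefore changes by 2.2389 × (+22.1%) = +49.5%.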